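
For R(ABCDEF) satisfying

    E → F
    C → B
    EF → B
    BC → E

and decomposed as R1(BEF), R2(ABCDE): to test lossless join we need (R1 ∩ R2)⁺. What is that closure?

BEF

R1 ∩ R2 = {BE}.
E → F applies, adding F
Closure: {BEF}.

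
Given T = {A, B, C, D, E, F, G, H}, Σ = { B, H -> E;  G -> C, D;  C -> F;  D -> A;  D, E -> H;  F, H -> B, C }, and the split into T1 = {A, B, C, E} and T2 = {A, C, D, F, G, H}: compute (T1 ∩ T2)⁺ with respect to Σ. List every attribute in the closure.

A, C, F

T1 ∩ T2 = {A, C}.
C → F applies, adding F
Closure: {A, C, F}.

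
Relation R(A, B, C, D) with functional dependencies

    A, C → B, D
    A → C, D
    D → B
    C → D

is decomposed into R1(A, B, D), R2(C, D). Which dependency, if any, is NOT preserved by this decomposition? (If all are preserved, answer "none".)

A → C, D

Check A → C, D: no single fragment contains all of {A, C, D}, and the restricted closure of {A} across the fragments never reaches {C, D}.
A, C → B, D is preserved.
D → B is preserved.
C → D is preserved.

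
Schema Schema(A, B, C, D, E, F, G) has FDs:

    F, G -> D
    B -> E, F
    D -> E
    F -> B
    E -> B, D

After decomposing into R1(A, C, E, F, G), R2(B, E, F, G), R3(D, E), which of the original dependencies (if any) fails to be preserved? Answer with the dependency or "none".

F, G → D: restricted closure across fragments reaches D.
B → E, F lies within R2.
D → E lies within R3.
F → B lies within R2.
E → B, D: restricted closure across fragments reaches B, D.
Every dependency is enforceable on the fragments, so the decomposition is dependency-preserving.

none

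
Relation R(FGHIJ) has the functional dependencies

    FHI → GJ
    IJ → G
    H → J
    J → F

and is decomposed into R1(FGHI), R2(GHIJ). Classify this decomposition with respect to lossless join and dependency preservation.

Lossless test: (GHI)⁺ = {FGHIJ}, which contains all of one fragment — lossless.
Dependency preservation: the restricted closure of {J} across the fragments never reaches {F}, so J → F cannot be enforced without a join — not preserved.

lossless but not dependency-preserving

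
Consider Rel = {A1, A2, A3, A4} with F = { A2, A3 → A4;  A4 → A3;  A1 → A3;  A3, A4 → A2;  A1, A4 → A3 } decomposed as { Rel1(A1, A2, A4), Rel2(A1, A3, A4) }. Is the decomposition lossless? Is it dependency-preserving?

lossless but not dependency-preserving

Lossless test: (A1, A4)⁺ = {A1, A2, A3, A4}, which contains all of one fragment — lossless.
Dependency preservation: the restricted closure of {A2, A3} across the fragments never reaches {A4}, so A2, A3 → A4 cannot be enforced without a join — not preserved.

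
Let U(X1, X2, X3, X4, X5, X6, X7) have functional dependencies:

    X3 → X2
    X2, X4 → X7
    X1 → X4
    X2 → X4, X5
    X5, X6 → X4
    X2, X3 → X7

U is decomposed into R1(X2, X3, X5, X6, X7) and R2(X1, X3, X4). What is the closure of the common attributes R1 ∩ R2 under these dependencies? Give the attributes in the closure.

X2, X3, X4, X5, X7

R1 ∩ R2 = {X3}.
X3 → X2 applies, adding X2
X2 → X4, X5 applies, adding X4, X5
X2, X3 → X7 applies, adding X7
Closure: {X2, X3, X4, X5, X7}.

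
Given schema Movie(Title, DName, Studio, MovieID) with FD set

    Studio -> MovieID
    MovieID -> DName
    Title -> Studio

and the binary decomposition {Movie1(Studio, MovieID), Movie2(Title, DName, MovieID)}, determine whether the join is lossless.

No

Common attributes: Movie1 ∩ Movie2 = {MovieID}.
Closure of {MovieID}: MovieID → DName applies, adding DName. So (MovieID)⁺ = {DName, MovieID}.
The closure contains neither all of Movie1 = {Studio, MovieID} nor all of Movie2 = {Title, DName, MovieID}, so the common attributes are not a superkey of either fragment. The join is lossy.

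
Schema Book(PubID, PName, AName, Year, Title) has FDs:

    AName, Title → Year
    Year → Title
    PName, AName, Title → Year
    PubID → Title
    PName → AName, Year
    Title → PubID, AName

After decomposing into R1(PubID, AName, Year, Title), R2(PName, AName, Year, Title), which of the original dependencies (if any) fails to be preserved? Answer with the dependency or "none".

AName, Title → Year lies within R1.
Year → Title lies within R1.
PName, AName, Title → Year lies within R2.
PubID → Title lies within R1.
PName → AName, Year lies within R2.
Title → PubID, AName lies within R1.
Every dependency is enforceable on the fragments, so the decomposition is dependency-preserving.

none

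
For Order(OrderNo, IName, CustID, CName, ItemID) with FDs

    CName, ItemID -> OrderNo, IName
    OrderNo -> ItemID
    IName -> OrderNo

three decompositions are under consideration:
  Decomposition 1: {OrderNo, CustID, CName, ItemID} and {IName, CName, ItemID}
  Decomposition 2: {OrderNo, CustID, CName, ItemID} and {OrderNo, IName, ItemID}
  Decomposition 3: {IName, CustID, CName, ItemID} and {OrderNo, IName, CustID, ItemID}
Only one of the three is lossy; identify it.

Decomposition 2

Decomposition 1: common = {CName, ItemID}, closure = {OrderNo, IName, CName, ItemID} → lossless.
Decomposition 2: common = {OrderNo, ItemID}, closure = {OrderNo, ItemID} → lossy.
Decomposition 3: common = {IName, CustID, ItemID}, closure = {OrderNo, IName, CustID, ItemID} → lossless.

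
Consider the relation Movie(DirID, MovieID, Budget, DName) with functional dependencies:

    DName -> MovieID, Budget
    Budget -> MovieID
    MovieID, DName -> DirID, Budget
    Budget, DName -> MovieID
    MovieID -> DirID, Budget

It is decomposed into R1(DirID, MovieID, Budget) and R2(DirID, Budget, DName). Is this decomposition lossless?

Yes

Common attributes: R1 ∩ R2 = {DirID, Budget}.
Closure of {DirID, Budget}: Budget → MovieID applies, adding MovieID. So (DirID, Budget)⁺ = {DirID, MovieID, Budget}.
This closure contains every attribute of R1, so R1 ∩ R2 → R1. The join is lossless.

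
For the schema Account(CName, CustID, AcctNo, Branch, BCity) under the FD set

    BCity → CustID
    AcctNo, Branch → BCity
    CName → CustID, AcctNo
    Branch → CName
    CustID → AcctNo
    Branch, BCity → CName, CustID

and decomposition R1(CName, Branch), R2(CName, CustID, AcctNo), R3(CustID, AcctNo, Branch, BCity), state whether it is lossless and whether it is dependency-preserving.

lossless and dependency-preserving

Lossless test (chase): Rows 1 and 2 agree on CName; apply CName→CustID, AcctNo and equate their CustID, AcctNo entries. Rows 1 and 3 agree on Branch; apply Branch→CName and equate their CName entries. Rows 1 and 3 agree on AcctNo, Branch; apply AcctNo, Branch→BCity and equate their BCity entries. Row 1 is now all distinguished symbols — the join is lossless.
Dependency preservation: Branch, BCity → CName, CustID is not contained in any single fragment, but the restricted closure of its left-hand side across the fragments still reaches the right-hand side; the remaining FDs each lie inside some fragment. All dependencies are preserved.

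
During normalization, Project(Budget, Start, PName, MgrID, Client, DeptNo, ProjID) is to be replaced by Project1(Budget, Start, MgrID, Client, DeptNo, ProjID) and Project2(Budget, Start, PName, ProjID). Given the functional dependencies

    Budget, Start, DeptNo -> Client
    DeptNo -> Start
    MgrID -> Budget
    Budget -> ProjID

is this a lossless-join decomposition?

Common attributes: Project1 ∩ Project2 = {Budget, Start, ProjID}.
No dependency enlarges {Budget, Start, ProjID}, so (Budget, Start, ProjID)⁺ = {Budget, Start, ProjID}.
The closure contains neither all of Project1 = {Budget, Start, MgrID, Client, DeptNo, ProjID} nor all of Project2 = {Budget, Start, PName, ProjID}, so the common attributes are not a superkey of either fragment. The join is lossy.

No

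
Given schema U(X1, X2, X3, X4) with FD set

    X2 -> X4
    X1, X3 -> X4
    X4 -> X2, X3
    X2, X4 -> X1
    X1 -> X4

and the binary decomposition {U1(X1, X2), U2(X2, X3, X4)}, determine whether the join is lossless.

Common attributes: U1 ∩ U2 = {X2}.
Closure of {X2}: X2 → X4 applies, adding X4; X4 → X2, X3 applies, adding X3; X2, X4 → X1 applies, adding X1. So (X2)⁺ = {X1, X2, X3, X4}.
This closure contains every attribute of U1, so U1 ∩ U2 → U1. The join is lossless.

Yes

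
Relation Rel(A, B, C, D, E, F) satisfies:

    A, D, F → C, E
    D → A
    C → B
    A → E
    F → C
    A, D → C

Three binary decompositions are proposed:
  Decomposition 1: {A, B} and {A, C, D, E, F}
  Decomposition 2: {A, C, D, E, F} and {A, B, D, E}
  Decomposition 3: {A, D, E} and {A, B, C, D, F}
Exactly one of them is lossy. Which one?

Decomposition 1: common = {A}, closure = {A, E} → lossy.
Decomposition 2: common = {A, D, E}, closure = {A, B, C, D, E} → lossless.
Decomposition 3: common = {A, D}, closure = {A, B, C, D, E} → lossless.

Decomposition 1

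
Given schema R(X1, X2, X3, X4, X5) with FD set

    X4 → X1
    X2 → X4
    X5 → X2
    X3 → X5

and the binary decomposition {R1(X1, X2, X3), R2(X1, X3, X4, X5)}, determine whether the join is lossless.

Common attributes: R1 ∩ R2 = {X1, X3}.
Closure of {X1, X3}: X3 → X5 applies, adding X5; X5 → X2 applies, adding X2; X2 → X4 applies, adding X4. So (X1, X3)⁺ = {X1, X2, X3, X4, X5}.
This closure contains every attribute of R1, so R1 ∩ R2 → R1. The join is lossless.

Yes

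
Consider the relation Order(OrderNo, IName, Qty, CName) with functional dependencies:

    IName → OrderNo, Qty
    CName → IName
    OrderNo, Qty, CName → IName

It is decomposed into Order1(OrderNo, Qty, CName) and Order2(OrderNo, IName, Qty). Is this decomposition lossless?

Common attributes: Order1 ∩ Order2 = {OrderNo, Qty}.
No dependency enlarges {OrderNo, Qty}, so (OrderNo, Qty)⁺ = {OrderNo, Qty}.
The closure contains neither all of Order1 = {OrderNo, Qty, CName} nor all of Order2 = {OrderNo, IName, Qty}, so the common attributes are not a superkey of either fragment. The join is lossy.

No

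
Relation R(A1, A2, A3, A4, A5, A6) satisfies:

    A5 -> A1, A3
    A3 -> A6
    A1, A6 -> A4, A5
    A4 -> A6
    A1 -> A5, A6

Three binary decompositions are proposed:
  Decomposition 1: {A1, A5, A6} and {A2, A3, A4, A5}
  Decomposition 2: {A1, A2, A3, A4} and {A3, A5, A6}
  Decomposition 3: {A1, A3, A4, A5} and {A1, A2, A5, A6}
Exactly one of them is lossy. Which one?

Decomposition 1: common = {A5}, closure = {A1, A3, A4, A5, A6} → lossless.
Decomposition 2: common = {A3}, closure = {A3, A6} → lossy.
Decomposition 3: common = {A1, A5}, closure = {A1, A3, A4, A5, A6} → lossless.

Decomposition 2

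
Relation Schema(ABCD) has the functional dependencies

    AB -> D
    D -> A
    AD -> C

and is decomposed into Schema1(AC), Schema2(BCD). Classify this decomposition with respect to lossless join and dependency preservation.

lossy and not dependency-preserving

Lossless test: (C)⁺ = {C}, which is a superkey of neither fragment — lossy.
Dependency preservation: the restricted closure of {AB} across the fragments never reaches {D}, so AB → D cannot be enforced without a join — not preserved.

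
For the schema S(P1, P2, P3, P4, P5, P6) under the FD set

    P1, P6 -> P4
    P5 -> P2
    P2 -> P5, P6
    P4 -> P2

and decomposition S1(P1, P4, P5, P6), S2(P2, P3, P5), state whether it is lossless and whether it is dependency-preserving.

lossy but dependency-preserving

Lossless test: (P5)⁺ = {P2, P5, P6}, which is a superkey of neither fragment — lossy.
Dependency preservation: P2 → P5, P6; P4 → P2 are not contained in any single fragment, but the restricted closure of each left-hand side across the fragments still reaches the right-hand side; the remaining FDs each lie inside some fragment. All dependencies are preserved.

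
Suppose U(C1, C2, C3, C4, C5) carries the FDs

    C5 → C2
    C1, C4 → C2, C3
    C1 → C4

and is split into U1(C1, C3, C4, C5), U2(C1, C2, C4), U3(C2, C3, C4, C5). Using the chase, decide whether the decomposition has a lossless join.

Yes

Chase test. Columns are C1, C2, C3, C4, C5; row i has aⱼ where attribute j ∈ Ui, else bᵢⱼ.
Initial tableau (one row per fragment):
  row 1: a1 b12 a3 a4 a5
  row 2: a1 a2 b23 a4 b25
  row 3: b31 a2 a3 a4 a5
Rows 1 and 3 agree on C5; apply C5→C2 and equate their C2 entries.
Rows 1 and 2 agree on C1, C4; apply C1, C4→C2, C3 and equate their C2, C3 entries.
Row 1 is now all distinguished symbols — the join is lossless.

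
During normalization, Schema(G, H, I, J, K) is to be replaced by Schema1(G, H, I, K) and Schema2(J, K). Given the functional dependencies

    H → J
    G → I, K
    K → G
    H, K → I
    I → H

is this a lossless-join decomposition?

Yes

Common attributes: Schema1 ∩ Schema2 = {K}.
Closure of {K}: K → G applies, adding G; G → I, K applies, adding I; I → H applies, adding H; H → J applies, adding J. So (K)⁺ = {G, H, I, J, K}.
This closure contains every attribute of Schema1, so Schema1 ∩ Schema2 → Schema1. The join is lossless.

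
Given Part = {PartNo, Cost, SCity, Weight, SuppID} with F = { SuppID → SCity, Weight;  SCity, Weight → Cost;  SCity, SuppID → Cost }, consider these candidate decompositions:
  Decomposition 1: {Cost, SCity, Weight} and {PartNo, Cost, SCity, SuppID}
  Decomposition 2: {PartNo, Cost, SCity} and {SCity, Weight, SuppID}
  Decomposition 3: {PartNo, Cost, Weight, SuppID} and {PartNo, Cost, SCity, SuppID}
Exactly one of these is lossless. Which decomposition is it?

Decomposition 3

Decomposition 1: common = {Cost, SCity}, closure = {Cost, SCity} → lossy.
Decomposition 2: common = {SCity}, closure = {SCity} → lossy.
Decomposition 3: common = {PartNo, Cost, SuppID}, closure = {PartNo, Cost, SCity, Weight, SuppID} → lossless.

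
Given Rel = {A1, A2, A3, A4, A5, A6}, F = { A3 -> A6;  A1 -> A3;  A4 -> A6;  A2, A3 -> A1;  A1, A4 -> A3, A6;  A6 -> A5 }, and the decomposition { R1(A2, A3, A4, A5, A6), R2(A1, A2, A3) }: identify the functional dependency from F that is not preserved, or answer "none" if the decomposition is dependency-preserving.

A3 → A6 lies within R1.
A1 → A3 lies within R2.
A4 → A6 lies within R1.
A2, A3 → A1 lies within R2.
A1, A4 → A3, A6: restricted closure across fragments reaches A3, A6.
A6 → A5 lies within R1.
Every dependency is enforceable on the fragments, so the decomposition is dependency-preserving.

none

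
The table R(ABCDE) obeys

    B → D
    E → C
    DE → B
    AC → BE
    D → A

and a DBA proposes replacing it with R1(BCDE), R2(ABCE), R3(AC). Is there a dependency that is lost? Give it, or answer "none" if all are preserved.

D → A

Check D → A: no single fragment contains all of {AD}, and the restricted closure of {D} across the fragments never reaches {A}.
B → D is preserved.
E → C is preserved.
DE → B is preserved.
AC → BE is preserved.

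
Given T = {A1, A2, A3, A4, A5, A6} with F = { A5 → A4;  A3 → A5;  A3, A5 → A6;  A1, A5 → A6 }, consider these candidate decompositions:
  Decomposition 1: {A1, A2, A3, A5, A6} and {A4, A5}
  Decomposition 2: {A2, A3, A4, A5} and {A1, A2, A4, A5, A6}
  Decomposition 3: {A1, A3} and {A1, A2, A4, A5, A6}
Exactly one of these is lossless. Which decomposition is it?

Decomposition 1: common = {A5}, closure = {A4, A5} → lossless.
Decomposition 2: common = {A2, A4, A5}, closure = {A2, A4, A5} → lossy.
Decomposition 3: common = {A1}, closure = {A1} → lossy.

Decomposition 1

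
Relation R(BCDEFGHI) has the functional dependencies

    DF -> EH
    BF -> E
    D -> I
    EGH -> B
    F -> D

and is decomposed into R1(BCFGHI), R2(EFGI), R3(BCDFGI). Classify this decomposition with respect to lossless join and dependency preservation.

lossless but not dependency-preserving

Lossless test (chase): Rows 1 and 3 agree on BF; apply BF→E and equate their E entries. Rows 1 and 2 agree on F; apply F→D and equate their D entries. Rows 1 and 3 agree on F; apply F→D and equate their D entries. Rows 1 and 2 agree on DF; apply DF→EH and equate their EH entries. Rows 1 and 3 agree on DF; apply DF→EH and equate their EH entries. Rows 1 and 2 agree on EGH; apply EGH→B and equate their B entries. Row 1 is now all distinguished symbols — the join is lossless.
Dependency preservation: the restricted closure of {EGH} across the fragments never reaches {B}, so EGH → B cannot be enforced without a join — not preserved.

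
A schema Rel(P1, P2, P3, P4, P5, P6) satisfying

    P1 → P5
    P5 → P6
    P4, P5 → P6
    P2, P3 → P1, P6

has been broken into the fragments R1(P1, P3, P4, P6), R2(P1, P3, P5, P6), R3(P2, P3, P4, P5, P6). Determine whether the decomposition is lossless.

Chase test. Columns are P1, P2, P3, P4, P5, P6; row i has aⱼ where attribute j ∈ Ri, else bᵢⱼ.
Initial tableau (one row per fragment):
  row 1: a1 b12 a3 a4 b15 a6
  row 2: a1 b22 a3 b24 a5 a6
  row 3: b31 a2 a3 a4 a5 a6
Rows 1 and 2 agree on P1; apply P1→P5 and equate their P5 entries.
No row becomes fully distinguished — the join is lossy.

No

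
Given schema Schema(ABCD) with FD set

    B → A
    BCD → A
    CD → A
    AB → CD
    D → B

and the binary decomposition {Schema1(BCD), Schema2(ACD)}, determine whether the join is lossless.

Common attributes: Schema1 ∩ Schema2 = {CD}.
Closure of {CD}: CD → A applies, adding A; D → B applies, adding B. So (CD)⁺ = {ABCD}.
This closure contains every attribute of Schema1, so Schema1 ∩ Schema2 → Schema1. The join is lossless.

Yes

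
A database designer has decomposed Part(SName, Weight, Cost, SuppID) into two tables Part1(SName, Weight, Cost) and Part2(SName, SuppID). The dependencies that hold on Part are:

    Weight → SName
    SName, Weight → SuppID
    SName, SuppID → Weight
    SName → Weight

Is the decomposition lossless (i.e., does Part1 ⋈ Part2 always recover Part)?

Yes

Common attributes: Part1 ∩ Part2 = {SName}.
Closure of {SName}: SName → Weight applies, adding Weight; SName, Weight → SuppID applies, adding SuppID. So (SName)⁺ = {SName, Weight, SuppID}.
This closure contains every attribute of Part2, so Part1 ∩ Part2 → Part2. The join is lossless.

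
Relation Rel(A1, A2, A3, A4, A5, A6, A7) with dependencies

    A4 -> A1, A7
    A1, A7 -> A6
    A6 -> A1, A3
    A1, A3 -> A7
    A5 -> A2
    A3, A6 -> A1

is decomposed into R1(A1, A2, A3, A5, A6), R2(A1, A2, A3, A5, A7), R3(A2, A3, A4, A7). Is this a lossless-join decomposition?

Chase test. Columns are A1, A2, A3, A4, A5, A6, A7; row i has aⱼ where attribute j ∈ Ri, else bᵢⱼ.
Initial tableau (one row per fragment):
  row 1: a1 a2 a3 b14 a5 a6 b17
  row 2: a1 a2 a3 b24 a5 b26 a7
  row 3: b31 a2 a3 a4 b35 b36 a7
Rows 1 and 2 agree on A1, A3; apply A1, A3→A7 and equate their A7 entries.
Rows 1 and 2 agree on A1, A7; apply A1, A7→A6 and equate their A6 entries.
No row becomes fully distinguished — the join is lossy.

No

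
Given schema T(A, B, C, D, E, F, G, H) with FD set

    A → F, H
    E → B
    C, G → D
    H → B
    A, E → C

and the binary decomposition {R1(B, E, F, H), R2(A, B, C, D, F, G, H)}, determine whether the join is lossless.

No

Common attributes: R1 ∩ R2 = {B, F, H}.
No dependency enlarges {B, F, H}, so (B, F, H)⁺ = {B, F, H}.
The closure contains neither all of R1 = {B, E, F, H} nor all of R2 = {A, B, C, D, F, G, H}, so the common attributes are not a superkey of either fragment. The join is lossy.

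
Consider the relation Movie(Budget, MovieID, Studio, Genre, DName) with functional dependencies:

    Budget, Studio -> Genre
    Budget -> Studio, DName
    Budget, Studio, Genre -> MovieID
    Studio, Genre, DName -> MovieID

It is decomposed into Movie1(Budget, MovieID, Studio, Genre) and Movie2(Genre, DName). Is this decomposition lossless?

Common attributes: Movie1 ∩ Movie2 = {Genre}.
No dependency enlarges {Genre}, so (Genre)⁺ = {Genre}.
The closure contains neither all of Movie1 = {Budget, MovieID, Studio, Genre} nor all of Movie2 = {Genre, DName}, so the common attributes are not a superkey of either fragment. The join is lossy.

No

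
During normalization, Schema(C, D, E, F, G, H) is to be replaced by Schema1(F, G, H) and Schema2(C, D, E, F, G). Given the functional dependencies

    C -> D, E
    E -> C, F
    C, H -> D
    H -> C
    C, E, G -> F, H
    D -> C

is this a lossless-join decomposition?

Common attributes: Schema1 ∩ Schema2 = {F, G}.
No dependency enlarges {F, G}, so (F, G)⁺ = {F, G}.
The closure contains neither all of Schema1 = {F, G, H} nor all of Schema2 = {C, D, E, F, G}, so the common attributes are not a superkey of either fragment. The join is lossy.

No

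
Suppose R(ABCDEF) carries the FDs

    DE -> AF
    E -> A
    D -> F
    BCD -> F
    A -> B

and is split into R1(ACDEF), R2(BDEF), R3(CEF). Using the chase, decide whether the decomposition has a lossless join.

Chase test. Columns are ABCDEF; row i has aⱼ where attribute j ∈ Ri, else bᵢⱼ.
Initial tableau (one row per fragment):
  row 1: a1 b12 a3 a4 a5 a6
  row 2: b21 a2 b23 a4 a5 a6
  row 3: b31 b32 a3 b34 a5 a6
Rows 1 and 2 agree on DE; apply DE→AF and equate their AF entries.
Rows 1 and 3 agree on E; apply E→A and equate their A entries.
Rows 1 and 2 agree on A; apply A→B and equate their B entries.
Rows 1 and 3 agree on A; apply A→B and equate their B entries.
Row 1 is now all distinguished symbols — the join is lossless.

Yes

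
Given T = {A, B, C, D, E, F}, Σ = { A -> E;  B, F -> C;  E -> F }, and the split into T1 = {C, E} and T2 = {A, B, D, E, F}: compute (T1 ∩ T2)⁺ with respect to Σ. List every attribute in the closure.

E, F

T1 ∩ T2 = {E}.
E → F applies, adding F
Closure: {E, F}.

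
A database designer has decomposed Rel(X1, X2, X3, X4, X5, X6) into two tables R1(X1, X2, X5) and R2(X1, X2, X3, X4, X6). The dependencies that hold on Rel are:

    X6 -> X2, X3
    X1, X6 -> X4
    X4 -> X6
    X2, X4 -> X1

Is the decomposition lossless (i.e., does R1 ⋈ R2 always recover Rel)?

Common attributes: R1 ∩ R2 = {X1, X2}.
No dependency enlarges {X1, X2}, so (X1, X2)⁺ = {X1, X2}.
The closure contains neither all of R1 = {X1, X2, X5} nor all of R2 = {X1, X2, X3, X4, X6}, so the common attributes are not a superkey of either fragment. The join is lossy.

No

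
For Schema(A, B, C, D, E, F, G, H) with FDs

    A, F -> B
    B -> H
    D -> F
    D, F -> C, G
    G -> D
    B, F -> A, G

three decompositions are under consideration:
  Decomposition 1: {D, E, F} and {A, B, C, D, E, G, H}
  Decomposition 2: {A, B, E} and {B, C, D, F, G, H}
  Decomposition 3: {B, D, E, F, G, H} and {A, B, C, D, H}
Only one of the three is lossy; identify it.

Decomposition 2

Decomposition 1: common = {D, E}, closure = {C, D, E, F, G} → lossless.
Decomposition 2: common = {B}, closure = {B, H} → lossy.
Decomposition 3: common = {B, D, H}, closure = {A, B, C, D, F, G, H} → lossless.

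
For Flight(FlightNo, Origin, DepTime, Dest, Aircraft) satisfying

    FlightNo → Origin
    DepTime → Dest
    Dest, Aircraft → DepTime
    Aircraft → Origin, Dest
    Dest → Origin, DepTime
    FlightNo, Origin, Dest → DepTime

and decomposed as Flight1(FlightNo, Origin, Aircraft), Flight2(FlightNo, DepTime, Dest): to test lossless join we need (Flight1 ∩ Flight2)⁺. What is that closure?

FlightNo, Origin

Flight1 ∩ Flight2 = {FlightNo}.
FlightNo → Origin applies, adding Origin
Closure: {FlightNo, Origin}.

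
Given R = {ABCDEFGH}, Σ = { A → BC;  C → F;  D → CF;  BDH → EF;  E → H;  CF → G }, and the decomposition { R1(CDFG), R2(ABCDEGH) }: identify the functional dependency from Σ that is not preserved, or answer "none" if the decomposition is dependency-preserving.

A → BC lies within R2.
C → F lies within R1.
D → CF lies within R1.
BDH → EF: restricted closure across fragments reaches EF.
E → H lies within R2.
CF → G lies within R1.
Every dependency is enforceable on the fragments, so the decomposition is dependency-preserving.

none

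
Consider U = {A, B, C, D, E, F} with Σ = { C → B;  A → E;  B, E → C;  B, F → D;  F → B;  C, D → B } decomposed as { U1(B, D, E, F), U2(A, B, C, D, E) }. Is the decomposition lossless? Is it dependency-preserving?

lossy but dependency-preserving

Lossless test: (B, D, E)⁺ = {B, C, D, E}, which is a superkey of neither fragment — lossy.
Dependency preservation: every FD's attributes lie within a single fragment, so each can be enforced locally — preserved.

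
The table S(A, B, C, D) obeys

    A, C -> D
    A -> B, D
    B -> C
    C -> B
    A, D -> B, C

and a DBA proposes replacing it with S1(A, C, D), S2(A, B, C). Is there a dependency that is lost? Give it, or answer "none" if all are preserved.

A, C → D lies within S1.
A → B, D: restricted closure across fragments reaches B, D.
B → C lies within S2.
C → B lies within S2.
A, D → B, C: restricted closure across fragments reaches B, C.
Every dependency is enforceable on the fragments, so the decomposition is dependency-preserving.

none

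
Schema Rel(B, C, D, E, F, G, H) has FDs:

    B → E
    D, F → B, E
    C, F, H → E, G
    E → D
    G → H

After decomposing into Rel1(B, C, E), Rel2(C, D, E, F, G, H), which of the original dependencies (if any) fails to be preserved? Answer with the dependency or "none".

Check D, F → B, E: no single fragment contains all of {B, D, E, F}, and the restricted closure of {D, F} across the fragments never reaches {B, E}.
B → E is preserved.
C, F, H → E, G is preserved.
E → D is preserved.
G → H is preserved.

D, F → B, E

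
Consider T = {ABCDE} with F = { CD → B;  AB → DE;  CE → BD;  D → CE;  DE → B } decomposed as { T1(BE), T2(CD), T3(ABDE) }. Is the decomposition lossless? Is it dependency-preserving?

Lossless test (chase): Rows 2 and 3 agree on D; apply D→CE and equate their CE entries. Rows 2 and 3 agree on DE; apply DE→B and equate their B entries. Row 3 is now all distinguished symbols — the join is lossless.
Dependency preservation: the restricted closure of {CE} across the fragments never reaches {BD}, so CE → BD cannot be enforced without a join — not preserved.

lossless but not dependency-preserving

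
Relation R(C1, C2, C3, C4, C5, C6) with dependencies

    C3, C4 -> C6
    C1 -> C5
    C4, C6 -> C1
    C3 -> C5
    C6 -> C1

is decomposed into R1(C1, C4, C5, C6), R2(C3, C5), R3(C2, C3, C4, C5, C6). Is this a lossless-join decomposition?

Chase test. Columns are C1, C2, C3, C4, C5, C6; row i has aⱼ where attribute j ∈ Ri, else bᵢⱼ.
Initial tableau (one row per fragment):
  row 1: a1 b12 b13 a4 a5 a6
  row 2: b21 b22 a3 b24 a5 b26
  row 3: b31 a2 a3 a4 a5 a6
Rows 1 and 3 agree on C4, C6; apply C4, C6→C1 and equate their C1 entries.
Row 3 is now all distinguished symbols — the join is lossless.

Yes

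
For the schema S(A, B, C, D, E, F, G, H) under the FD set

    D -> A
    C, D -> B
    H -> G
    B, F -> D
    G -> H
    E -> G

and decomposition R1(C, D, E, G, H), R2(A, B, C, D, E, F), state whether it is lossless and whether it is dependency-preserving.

lossless and dependency-preserving

Lossless test: (C, D, E)⁺ = {A, B, C, D, E, G, H}, which contains all of one fragment — lossless.
Dependency preservation: every FD's attributes lie within a single fragment, so each can be enforced locally — preserved.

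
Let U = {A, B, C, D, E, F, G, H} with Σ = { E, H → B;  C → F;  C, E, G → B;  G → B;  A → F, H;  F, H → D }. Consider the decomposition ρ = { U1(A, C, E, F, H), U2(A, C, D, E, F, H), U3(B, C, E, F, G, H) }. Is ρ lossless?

Chase test. Columns are A, B, C, D, E, F, G, H; row i has aⱼ where attribute j ∈ Ui, else bᵢⱼ.
Initial tableau (one row per fragment):
  row 1: a1 b12 a3 b14 a5 a6 b17 a8
  row 2: a1 b22 a3 a4 a5 a6 b27 a8
  row 3: b31 a2 a3 b34 a5 a6 a7 a8
Rows 1 and 2 agree on E, H; apply E, H→B and equate their B entries.
Rows 1 and 3 agree on E, H; apply E, H→B and equate their B entries.
Rows 1 and 2 agree on F, H; apply F, H→D and equate their D entries.
Rows 1 and 3 agree on F, H; apply F, H→D and equate their D entries.
No row becomes fully distinguished — the join is lossy.

No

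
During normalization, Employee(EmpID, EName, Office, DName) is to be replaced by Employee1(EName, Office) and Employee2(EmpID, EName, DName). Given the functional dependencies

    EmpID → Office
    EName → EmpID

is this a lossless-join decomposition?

Yes

Common attributes: Employee1 ∩ Employee2 = {EName}.
Closure of {EName}: EName → EmpID applies, adding EmpID; EmpID → Office applies, adding Office. So (EName)⁺ = {EmpID, EName, Office}.
This closure contains every attribute of Employee1, so Employee1 ∩ Employee2 → Employee1. The join is lossless.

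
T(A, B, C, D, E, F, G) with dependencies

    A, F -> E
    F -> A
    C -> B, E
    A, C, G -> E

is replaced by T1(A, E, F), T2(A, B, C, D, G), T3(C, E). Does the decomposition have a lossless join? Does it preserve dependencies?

lossy but dependency-preserving

Lossless test (chase): Rows 2 and 3 agree on C; apply C→B, E and equate their B, E entries. No row becomes fully distinguished — the join is lossy.
Dependency preservation: C → B, E; A, C, G → E are not contained in any single fragment, but the restricted closure of each left-hand side across the fragments still reaches the right-hand side; the remaining FDs each lie inside some fragment. All dependencies are preserved.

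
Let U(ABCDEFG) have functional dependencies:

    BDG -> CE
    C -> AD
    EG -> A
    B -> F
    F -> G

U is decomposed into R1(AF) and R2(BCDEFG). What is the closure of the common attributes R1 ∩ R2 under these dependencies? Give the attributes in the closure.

FG

R1 ∩ R2 = {F}.
F → G applies, adding G
Closure: {FG}.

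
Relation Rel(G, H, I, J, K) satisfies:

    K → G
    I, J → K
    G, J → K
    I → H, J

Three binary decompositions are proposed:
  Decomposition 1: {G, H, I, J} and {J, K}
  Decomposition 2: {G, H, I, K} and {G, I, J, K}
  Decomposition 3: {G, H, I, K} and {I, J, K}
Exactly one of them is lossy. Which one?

Decomposition 1: common = {J}, closure = {J} → lossy.
Decomposition 2: common = {G, I, K}, closure = {G, H, I, J, K} → lossless.
Decomposition 3: common = {I, K}, closure = {G, H, I, J, K} → lossless.

Decomposition 1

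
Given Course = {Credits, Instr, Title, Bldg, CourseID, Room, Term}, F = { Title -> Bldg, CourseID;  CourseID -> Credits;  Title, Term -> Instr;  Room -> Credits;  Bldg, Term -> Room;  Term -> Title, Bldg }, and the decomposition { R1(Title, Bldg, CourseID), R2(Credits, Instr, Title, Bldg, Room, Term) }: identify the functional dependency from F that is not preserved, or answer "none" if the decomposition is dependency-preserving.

CourseID -> Credits

Check CourseID → Credits: no single fragment contains all of {Credits, CourseID}, and the restricted closure of {CourseID} across the fragments never reaches {Credits}.
Title → Bldg, CourseID is preserved.
Title, Term → Instr is preserved.
Room → Credits is preserved.
Bldg, Term → Room is preserved.
Term → Title, Bldg is preserved.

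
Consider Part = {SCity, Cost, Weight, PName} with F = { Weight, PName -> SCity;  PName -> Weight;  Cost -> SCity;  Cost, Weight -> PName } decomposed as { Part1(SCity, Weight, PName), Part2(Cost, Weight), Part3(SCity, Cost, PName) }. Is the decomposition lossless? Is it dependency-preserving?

lossless but not dependency-preserving

Lossless test (chase): Rows 1 and 3 agree on PName; apply PName→Weight and equate their Weight entries. Rows 2 and 3 agree on Cost; apply Cost→SCity and equate their SCity entries. Rows 2 and 3 agree on Cost, Weight; apply Cost, Weight→PName and equate their PName entries. Row 2 is now all distinguished symbols — the join is lossless.
Dependency preservation: the restricted closure of {Cost, Weight} across the fragments never reaches {PName}, so Cost, Weight → PName cannot be enforced without a join — not preserved.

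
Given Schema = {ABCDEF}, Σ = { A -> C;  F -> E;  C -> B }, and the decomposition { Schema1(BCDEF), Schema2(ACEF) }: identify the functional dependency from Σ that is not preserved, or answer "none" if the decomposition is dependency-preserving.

A → C lies within Schema2.
F → E lies within Schema1.
C → B lies within Schema1.
Every dependency is enforceable on the fragments, so the decomposition is dependency-preserving.

none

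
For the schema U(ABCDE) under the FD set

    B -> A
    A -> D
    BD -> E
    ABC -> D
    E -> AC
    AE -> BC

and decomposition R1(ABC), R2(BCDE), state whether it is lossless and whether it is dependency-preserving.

Lossless test: (BC)⁺ = {ABCDE}, which contains all of one fragment — lossless.
Dependency preservation: the restricted closure of {A} across the fragments never reaches {D}, so A → D cannot be enforced without a join — not preserved.

lossless but not dependency-preserving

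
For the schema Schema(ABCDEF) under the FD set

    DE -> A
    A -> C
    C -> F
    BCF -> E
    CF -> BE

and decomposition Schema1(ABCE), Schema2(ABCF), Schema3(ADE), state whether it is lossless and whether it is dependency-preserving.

Lossless test (chase): Rows 1 and 3 agree on A; apply A→C and equate their C entries. Rows 1 and 2 agree on C; apply C→F and equate their F entries. Rows 1 and 3 agree on C; apply C→F and equate their F entries. Rows 1 and 2 agree on BCF; apply BCF→E and equate their E entries. Rows 1 and 3 agree on CF; apply CF→BE and equate their BE entries. Row 3 is now all distinguished symbols — the join is lossless.
Dependency preservation: BCF → E; CF → BE are not contained in any single fragment, but the restricted closure of each left-hand side across the fragments still reaches the right-hand side; the remaining FDs each lie inside some fragment. All dependencies are preserved.

lossless and dependency-preserving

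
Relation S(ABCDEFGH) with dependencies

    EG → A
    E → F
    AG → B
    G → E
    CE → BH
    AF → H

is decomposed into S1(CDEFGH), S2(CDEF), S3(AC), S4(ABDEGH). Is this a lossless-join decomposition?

Yes

Chase test. Columns are ABCDEFGH; row i has aⱼ where attribute j ∈ Si, else bᵢⱼ.
Initial tableau (one row per fragment):
  row 1: b11 b12 a3 a4 a5 a6 a7 a8
  row 2: b21 b22 a3 a4 a5 a6 b27 b28
  row 3: a1 b32 a3 b34 b35 b36 b37 b38
  row 4: a1 a2 b43 a4 a5 b46 a7 a8
Rows 1 and 4 agree on EG; apply EG→A and equate their A entries.
Rows 1 and 4 agree on E; apply E→F and equate their F entries.
Rows 1 and 4 agree on AG; apply AG→B and equate their B entries.
Rows 1 and 2 agree on CE; apply CE→BH and equate their BH entries.
Row 1 is now all distinguished symbols — the join is lossless.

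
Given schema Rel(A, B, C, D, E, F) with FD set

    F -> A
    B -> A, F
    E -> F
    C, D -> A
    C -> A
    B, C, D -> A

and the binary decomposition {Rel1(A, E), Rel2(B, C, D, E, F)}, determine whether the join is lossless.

Common attributes: Rel1 ∩ Rel2 = {E}.
Closure of {E}: E → F applies, adding F; F → A applies, adding A. So (E)⁺ = {A, E, F}.
This closure contains every attribute of Rel1, so Rel1 ∩ Rel2 → Rel1. The join is lossless.

Yes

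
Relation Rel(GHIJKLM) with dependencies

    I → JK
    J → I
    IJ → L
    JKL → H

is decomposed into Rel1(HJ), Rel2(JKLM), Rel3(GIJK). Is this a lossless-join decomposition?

No

Chase test. Columns are GHIJKLM; row i has aⱼ where attribute j ∈ Reli, else bᵢⱼ.
Initial tableau (one row per fragment):
  row 1: b11 a2 b13 a4 b15 b16 b17
  row 2: b21 b22 b23 a4 a5 a6 a7
  row 3: a1 b32 a3 a4 a5 b36 b37
Rows 1 and 2 agree on J; apply J→I and equate their I entries.
Rows 1 and 3 agree on J; apply J→I and equate their I entries.
Rows 1 and 2 agree on IJ; apply IJ→L and equate their L entries.
Rows 1 and 3 agree on IJ; apply IJ→L and equate their L entries.
Rows 2 and 3 agree on JKL; apply JKL→H and equate their H entries.
Rows 1 and 2 agree on I; apply I→JK and equate their JK entries.
Rows 1 and 2 agree on JKL; apply JKL→H and equate their H entries.
No row becomes fully distinguished — the join is lossy.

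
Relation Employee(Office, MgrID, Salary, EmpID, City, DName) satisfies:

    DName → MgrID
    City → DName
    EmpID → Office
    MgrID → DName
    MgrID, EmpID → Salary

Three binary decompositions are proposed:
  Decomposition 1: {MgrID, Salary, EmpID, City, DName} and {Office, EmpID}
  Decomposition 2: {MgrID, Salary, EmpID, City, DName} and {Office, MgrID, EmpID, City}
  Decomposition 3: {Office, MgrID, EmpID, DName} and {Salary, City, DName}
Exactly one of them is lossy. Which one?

Decomposition 3

Decomposition 1: common = {EmpID}, closure = {Office, EmpID} → lossless.
Decomposition 2: common = {MgrID, EmpID, City}, closure = {Office, MgrID, Salary, EmpID, City, DName} → lossless.
Decomposition 3: common = {DName}, closure = {MgrID, DName} → lossy.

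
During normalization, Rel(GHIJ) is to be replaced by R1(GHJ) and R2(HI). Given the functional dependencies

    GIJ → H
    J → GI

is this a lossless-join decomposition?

Common attributes: R1 ∩ R2 = {H}.
No dependency enlarges {H}, so (H)⁺ = {H}.
The closure contains neither all of R1 = {GHJ} nor all of R2 = {HI}, so the common attributes are not a superkey of either fragment. The join is lossy.

No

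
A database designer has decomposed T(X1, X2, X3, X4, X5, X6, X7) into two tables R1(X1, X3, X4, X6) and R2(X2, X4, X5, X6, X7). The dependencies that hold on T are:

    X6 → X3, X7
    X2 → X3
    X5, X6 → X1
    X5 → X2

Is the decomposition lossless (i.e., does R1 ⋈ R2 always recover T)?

No

Common attributes: R1 ∩ R2 = {X4, X6}.
Closure of {X4, X6}: X6 → X3, X7 applies, adding X3, X7. So (X4, X6)⁺ = {X3, X4, X6, X7}.
The closure contains neither all of R1 = {X1, X3, X4, X6} nor all of R2 = {X2, X4, X5, X6, X7}, so the common attributes are not a superkey of either fragment. The join is lossy.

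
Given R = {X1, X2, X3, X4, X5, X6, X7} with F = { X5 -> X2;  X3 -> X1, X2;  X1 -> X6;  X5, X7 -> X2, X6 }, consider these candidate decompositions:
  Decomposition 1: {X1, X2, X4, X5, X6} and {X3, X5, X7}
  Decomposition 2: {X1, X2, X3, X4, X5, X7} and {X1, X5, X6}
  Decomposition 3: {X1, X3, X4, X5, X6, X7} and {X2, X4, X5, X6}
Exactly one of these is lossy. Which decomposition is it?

Decomposition 1

Decomposition 1: common = {X5}, closure = {X2, X5} → lossy.
Decomposition 2: common = {X1, X5}, closure = {X1, X2, X5, X6} → lossless.
Decomposition 3: common = {X4, X5, X6}, closure = {X2, X4, X5, X6} → lossless.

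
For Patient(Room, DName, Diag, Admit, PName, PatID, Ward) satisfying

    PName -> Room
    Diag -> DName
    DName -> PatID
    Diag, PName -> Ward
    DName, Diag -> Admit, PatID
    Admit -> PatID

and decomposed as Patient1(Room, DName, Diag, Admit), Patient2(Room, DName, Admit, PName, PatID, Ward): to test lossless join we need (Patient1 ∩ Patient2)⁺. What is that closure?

Room, DName, Admit, PatID

Patient1 ∩ Patient2 = {Room, DName, Admit}.
DName → PatID applies, adding PatID
Closure: {Room, DName, Admit, PatID}.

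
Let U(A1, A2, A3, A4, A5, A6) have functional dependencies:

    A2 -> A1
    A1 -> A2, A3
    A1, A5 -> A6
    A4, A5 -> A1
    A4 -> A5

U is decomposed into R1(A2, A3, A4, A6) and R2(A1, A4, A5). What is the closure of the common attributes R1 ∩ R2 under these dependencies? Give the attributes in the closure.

A1, A2, A3, A4, A5, A6

R1 ∩ R2 = {A4}.
A4 → A5 applies, adding A5
A4, A5 → A1 applies, adding A1
A1 → A2, A3 applies, adding A2, A3
A1, A5 → A6 applies, adding A6
Closure: {A1, A2, A3, A4, A5, A6}.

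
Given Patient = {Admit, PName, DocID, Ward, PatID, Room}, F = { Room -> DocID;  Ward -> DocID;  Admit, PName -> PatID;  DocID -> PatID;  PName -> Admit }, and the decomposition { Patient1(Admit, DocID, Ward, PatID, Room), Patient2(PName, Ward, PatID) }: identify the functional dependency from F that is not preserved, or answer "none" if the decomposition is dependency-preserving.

PName -> Admit

Check PName → Admit: no single fragment contains all of {Admit, PName}, and the restricted closure of {PName} across the fragments never reaches {Admit}.
Room → DocID is preserved.
Ward → DocID is preserved.
Admit, PName → PatID is preserved.
DocID → PatID is preserved.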